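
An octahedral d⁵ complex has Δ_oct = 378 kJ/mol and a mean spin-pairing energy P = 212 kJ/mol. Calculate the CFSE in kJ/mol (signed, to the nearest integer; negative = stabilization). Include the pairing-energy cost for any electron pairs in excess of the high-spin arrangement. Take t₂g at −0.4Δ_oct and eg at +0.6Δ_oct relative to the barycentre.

-332

Here Δ_oct > P (378 > 212), so the low-spin state is favoured.
That gives t₂g⁵ eg⁰.
Orbital CFSE = -2.0Δ_oct = -2.0 × 378 = -756 kJ/mol.
Excess pairs vs high-spin: 2 − 0 = 2; pairing cost = +424 kJ/mol.
Net CFSE = -756 + 424 = -332 kJ/mol.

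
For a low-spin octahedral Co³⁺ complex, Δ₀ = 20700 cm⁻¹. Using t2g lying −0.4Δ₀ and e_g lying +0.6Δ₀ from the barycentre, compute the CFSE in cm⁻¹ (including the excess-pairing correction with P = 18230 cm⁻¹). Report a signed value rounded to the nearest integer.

Co is in group 9, so Co³⁺ is d⁶ (9 − 3 = 6).
Electron filling gives t2g^6 e_g^0.
Orbital CFSE = 6(-0.4) + 0(0.6) = -2.4Δ₀ = -2.4 × 20700 = -49680 cm⁻¹.
High-spin d⁶ would be t2g^4 e_g^2 with 1 pair; low-spin has 3, so 2 excess pairs cost +2P = +36460 cm⁻¹.
Overall CFSE = -49680 + 36460 = -13220 cm⁻¹.

-13220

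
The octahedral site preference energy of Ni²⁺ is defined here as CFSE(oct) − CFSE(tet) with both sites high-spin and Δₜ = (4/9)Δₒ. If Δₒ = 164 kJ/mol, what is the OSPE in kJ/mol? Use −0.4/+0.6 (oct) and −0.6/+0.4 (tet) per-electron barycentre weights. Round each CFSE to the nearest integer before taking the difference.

-139

Group 10 minus oxidation state +2 gives a d⁸ configuration for Ni²⁺.
In an octahedral site d⁸ (HS) is t₂g⁶ eg², giving CFSE(oct) = -1.2Δₒ = -197 kJ/mol.
Tetrahedral e⁴ t₂⁴ gives -0.8Δₜ = -0.8 × (4/9) × 164 = -58 kJ/mol.
Subtracting, OSPE = -197 − (-58) = -139 kJ/mol.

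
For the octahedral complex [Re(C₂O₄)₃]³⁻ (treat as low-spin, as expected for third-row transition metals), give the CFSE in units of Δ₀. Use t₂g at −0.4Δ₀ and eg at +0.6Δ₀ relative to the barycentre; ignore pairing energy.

-1.6 Δ₀

Each C₂O₄²⁻ contributes -2; 3 × (-2) = -6. With overall charge -3, Re is in the +3 oxidation state.
Re³⁺: group 7, so d-count = 7 − 3 = 4.
Configuration: t₂g⁴ eg⁰.
CFSE = 4(-0.4Δ₀) + 0(0.6Δ₀) = -1.6Δ₀ + 0.0Δ₀ = -1.6Δ₀.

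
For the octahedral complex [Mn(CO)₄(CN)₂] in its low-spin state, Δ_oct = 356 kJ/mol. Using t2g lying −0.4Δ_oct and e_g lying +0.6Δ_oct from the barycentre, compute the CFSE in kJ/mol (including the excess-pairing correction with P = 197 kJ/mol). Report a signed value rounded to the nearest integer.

Ligand charges: 4×(+0) from CO and 2×(-1) from CN⁻ sum to -2; with overall charge +0, Mn is +2.
Mn²⁺: group 7, so d-count = 7 − 2 = 5.
The d⁵ electrons fill as t2g^5 e_g^0.
The orbital stabilization is -2.0Δ_oct = -2.0 × 356 = -712 kJ/mol.
Relative to high-spin t2g^3 e_g^2 (0 paired), the low-spin configuration has 2 additional pairs, contributing +2 × 197 = +394 kJ/mol.
Overall CFSE = -712 + 394 = -318 kJ/mol.

-318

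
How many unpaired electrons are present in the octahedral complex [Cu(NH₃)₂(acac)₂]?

1

Ligand charges: 2×(+0) from NH₃ and 2×(-1) from acac⁻ sum to -2; with overall charge +0, Cu is +2.
Cu²⁺: group 11, so d-count = 11 − 2 = 9.
Configuration: t₂g⁶ eg³, giving 1 unpaired electron.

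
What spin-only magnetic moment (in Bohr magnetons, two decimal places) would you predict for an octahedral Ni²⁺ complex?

Ni²⁺: group 10, so d-count = 10 − 2 = 8.
For octahedral d⁸ the high- and low-spin configurations coincide.
Configuration: t2g^6 e_g^2 → 2 unpaired electrons.
μ(spin-only) = √[2(2+2)] = √8 ≈ 2.83 Bohr magnetons.

2.83 Bohr magnetons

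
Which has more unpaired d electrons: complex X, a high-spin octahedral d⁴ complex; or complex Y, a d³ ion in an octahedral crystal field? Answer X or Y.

X

X: t₂g³ eg¹ → 4 unpaired.
Y: t2g^3 e_g^0 → 3 unpaired.
So X has more unpaired electrons.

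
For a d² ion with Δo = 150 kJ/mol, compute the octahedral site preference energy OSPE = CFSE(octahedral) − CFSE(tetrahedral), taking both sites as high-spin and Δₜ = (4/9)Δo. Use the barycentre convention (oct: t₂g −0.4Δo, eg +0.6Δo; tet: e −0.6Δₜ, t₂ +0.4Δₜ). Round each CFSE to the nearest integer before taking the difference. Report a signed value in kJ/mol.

-40

Octahedral high-spin t₂g² eg⁰: CFSE = -0.8 × 150 = -120 kJ/mol.
In a tetrahedral site the filling is e² t₂⁰: CFSE(tet) = -1.2Δₜ = -1.2 × (4/9)(150) = -80 kJ/mol.
OSPE = CFSE(oct) − CFSE(tet) = -120 − (-80) = -40 kJ/mol.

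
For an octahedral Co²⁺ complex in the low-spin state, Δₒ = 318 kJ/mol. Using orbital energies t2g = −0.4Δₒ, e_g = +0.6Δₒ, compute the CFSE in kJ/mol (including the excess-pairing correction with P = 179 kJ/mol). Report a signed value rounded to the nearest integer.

Co²⁺: group 9, so d-count = 9 − 2 = 7.
The d⁷ electrons fill as t2g^6 e_g^1.
Orbital CFSE = 6(-0.4) + 1(0.6) = -1.8Δₒ = -1.8 × 318 = -572 kJ/mol.
Relative to high-spin t2g^5 e_g^2 (2 paired), the low-spin configuration has 1 additional pair, contributing +1 × 179 = +179 kJ/mol.
Combining: -572 + 179 = -393 kJ/mol.

-393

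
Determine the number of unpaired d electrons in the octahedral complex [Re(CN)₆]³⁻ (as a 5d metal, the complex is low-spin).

2

Each CN⁻ contributes -1; 6 × (-1) = -6. With overall charge -3, Re is in the +3 oxidation state.
Re is in group 7, so Re³⁺ is d⁴ (7 − 3 = 4).
Configuration: t2g^4 e_g^0, giving 2 unpaired electrons.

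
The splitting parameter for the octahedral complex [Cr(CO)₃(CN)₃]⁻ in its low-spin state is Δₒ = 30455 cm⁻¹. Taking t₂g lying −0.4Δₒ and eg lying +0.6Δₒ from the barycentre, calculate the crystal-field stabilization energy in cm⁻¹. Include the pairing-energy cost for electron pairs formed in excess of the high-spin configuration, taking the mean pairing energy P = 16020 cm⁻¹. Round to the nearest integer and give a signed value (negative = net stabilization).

-32708

Ligand charges: 3×(+0) from CO and 3×(-1) from CN⁻ sum to -3; with overall charge -1, Cr is +2.
Cr sits in group 6; removing 2 electrons leaves Cr²⁺ with 6 − 2 = 4 d electrons.
Electron filling gives t₂g⁴ eg⁰.
The orbital stabilization is -1.6Δₒ = -1.6 × 30455 = -48728 cm⁻¹.
High-spin d⁴ would be t₂g³ eg¹ with 0 pairs; low-spin has 1, so 1 excess pair costs +1P = +16020 cm⁻¹.
Overall CFSE = -48728 + 16020 = -32708 cm⁻¹.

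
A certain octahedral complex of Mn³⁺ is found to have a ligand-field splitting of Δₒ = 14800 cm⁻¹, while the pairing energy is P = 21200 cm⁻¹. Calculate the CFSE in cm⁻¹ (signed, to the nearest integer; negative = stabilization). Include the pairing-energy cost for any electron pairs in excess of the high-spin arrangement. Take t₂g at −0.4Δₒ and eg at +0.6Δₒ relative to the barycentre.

Group 7 minus oxidation state +3 gives a d⁴ configuration for Mn³⁺.
Since Δₒ = 14800 cm⁻¹ < P = 21200 cm⁻¹, the complex adopts the high-spin configuration.
Filling d⁴ accordingly: t₂g³ eg¹.
Orbital CFSE = -0.6Δₒ = -0.6 × 14800 = -8880 cm⁻¹.
High-spin has no excess pairs, so no pairing correction applies.

-8880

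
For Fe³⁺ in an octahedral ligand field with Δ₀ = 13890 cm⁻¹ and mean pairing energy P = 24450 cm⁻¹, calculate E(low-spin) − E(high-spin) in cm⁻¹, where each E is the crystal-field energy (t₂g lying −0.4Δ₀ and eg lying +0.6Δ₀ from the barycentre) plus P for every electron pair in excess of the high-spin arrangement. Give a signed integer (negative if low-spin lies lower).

21120

Fe³⁺: group 8, so d-count = 8 − 3 = 5.
High-spin: t₂g³ eg², CFSE = 0.0Δ₀ = 0 cm⁻¹.
For low-spin the configuration is t₂g⁵ eg⁰: orbital energy -2.0 × 13890 = -27780 cm⁻¹, and 2 additional pairs relative to high-spin add 48900 cm⁻¹, giving 21120 cm⁻¹.
The difference is 21120 − (0) = 21120 cm⁻¹, so high-spin lies lower.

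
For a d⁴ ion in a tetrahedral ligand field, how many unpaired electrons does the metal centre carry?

4

Tetrahedral splitting is small, so the complex is high-spin.
Configuration: e^2 t2^2, giving 4 unpaired electrons.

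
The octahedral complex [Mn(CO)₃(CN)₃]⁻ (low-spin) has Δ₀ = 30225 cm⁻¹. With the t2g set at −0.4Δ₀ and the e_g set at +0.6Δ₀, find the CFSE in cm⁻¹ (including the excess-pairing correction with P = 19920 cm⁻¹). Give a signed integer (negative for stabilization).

Ligand charges: 3×(+0) from CO and 3×(-1) from CN⁻ sum to -3; with overall charge -1, Mn is +2.
Mn²⁺: group 7, so d-count = 7 − 2 = 5.
The d⁵ electrons fill as t2g^5 e_g^0.
The orbital stabilization is -2.0Δ₀ = -2.0 × 30225 = -60450 cm⁻¹.
High-spin d⁵ would be t2g^3 e_g^2 with 0 pairs; low-spin has 2, so 2 excess pairs cost +2P = +39840 cm⁻¹.
Overall CFSE = -60450 + 39840 = -20610 cm⁻¹.

-20610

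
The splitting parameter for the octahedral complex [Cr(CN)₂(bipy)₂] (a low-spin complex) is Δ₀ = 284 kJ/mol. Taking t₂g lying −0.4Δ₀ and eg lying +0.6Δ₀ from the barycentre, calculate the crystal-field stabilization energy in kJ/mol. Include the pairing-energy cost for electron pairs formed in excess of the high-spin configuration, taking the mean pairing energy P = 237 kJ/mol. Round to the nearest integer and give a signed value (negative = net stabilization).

-217

Ligand charges: 2×(-1) from CN⁻ and 2×(+0) from bipy sum to -2; with overall charge +0, Cr is +2.
Cr sits in group 6; removing 2 electrons leaves Cr²⁺ with 6 − 2 = 4 d electrons.
Electron filling gives t₂g⁴ eg⁰.
CFSE(orbital) = 4×(-0.4Δ₀) + 0×(0.6Δ₀) = -1.6Δ₀; with Δ₀ = 284 kJ/mol that is -454 kJ/mol.
Relative to high-spin t₂g³ eg¹ (0 paired), the low-spin configuration has 1 additional pair, contributing +1 × 237 = +237 kJ/mol.
Overall CFSE = -454 + 237 = -217 kJ/mol.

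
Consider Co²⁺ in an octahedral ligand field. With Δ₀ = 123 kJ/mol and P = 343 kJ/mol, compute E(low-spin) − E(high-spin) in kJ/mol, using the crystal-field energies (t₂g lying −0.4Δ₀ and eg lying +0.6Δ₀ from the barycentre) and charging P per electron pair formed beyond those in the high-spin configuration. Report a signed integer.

Co sits in group 9; removing 2 electrons leaves Co²⁺ with 9 − 2 = 7 d electrons.
High-spin d⁷ fills as t₂g⁵ eg² with CFSE 5(−0.4) + 2(+0.6) = -0.8Δ₀ = -98 kJ/mol.
Low-spin t₂g⁶ eg¹ gives -1.8Δ₀ = -221 kJ/mol, but forming 1 extra pair costs 1P = 343 kJ/mol, so E(LS) = -221 + 343 = 122 kJ/mol.
E(LS) − E(HS) = 122 − (-98) = 220 kJ/mol.

220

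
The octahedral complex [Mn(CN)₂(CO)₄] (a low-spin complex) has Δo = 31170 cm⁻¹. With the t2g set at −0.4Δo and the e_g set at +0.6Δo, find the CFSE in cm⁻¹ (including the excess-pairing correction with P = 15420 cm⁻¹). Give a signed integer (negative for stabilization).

-31500

Ligand charges: 2×(-1) from CN⁻ and 4×(+0) from CO sum to -2; with overall charge +0, Mn is +2.
Mn is in group 7, so Mn²⁺ is d⁵ (7 − 2 = 5).
Configuration: t2g^5 e_g^0.
CFSE(orbital) = 5×(-0.4Δo) + 0×(0.6Δo) = -2.0Δo; with Δo = 31170 cm⁻¹ that is -62340 cm⁻¹.
Pairing penalty: 2 pairs vs 0 in the high-spin reference → 2 extra × P = 30840 cm⁻¹.
Net CFSE = -62340 + 30840 = -31500 cm⁻¹.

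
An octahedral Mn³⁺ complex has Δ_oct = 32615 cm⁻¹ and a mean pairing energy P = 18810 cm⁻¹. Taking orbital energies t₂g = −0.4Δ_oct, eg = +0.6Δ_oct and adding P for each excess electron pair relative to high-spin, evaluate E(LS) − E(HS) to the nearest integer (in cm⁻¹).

Mn is in group 7, so Mn³⁺ is d⁴ (7 − 3 = 4).
High-spin: t₂g³ eg¹, CFSE = -0.6Δ_oct = -19569 cm⁻¹.
Low-spin: t₂g⁴ eg⁰, orbital CFSE = -1.6Δ_oct = -52184 cm⁻¹; plus 1 excess pair × P = +18810 cm⁻¹; total -33374 cm⁻¹.
E(LS) − E(HS) = -33374 − (-19569) = -13805 cm⁻¹.

-13805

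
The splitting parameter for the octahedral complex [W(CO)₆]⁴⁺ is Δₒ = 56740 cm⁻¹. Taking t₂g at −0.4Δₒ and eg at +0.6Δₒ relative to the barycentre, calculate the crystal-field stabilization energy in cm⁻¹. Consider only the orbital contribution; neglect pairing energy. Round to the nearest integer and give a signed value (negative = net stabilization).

CO is neutral, so the +4 overall charge sits on W: oxidation state +4.
Group 6 minus oxidation state +4 gives a d² configuration for W⁴⁺.
For octahedral d² the high- and low-spin configurations coincide.
The d² electrons fill as t₂g² eg⁰.
Orbital CFSE = 2(-0.4) + 0(0.6) = -0.8Δₒ = -0.8 × 56740 = -45392 cm⁻¹.

-45392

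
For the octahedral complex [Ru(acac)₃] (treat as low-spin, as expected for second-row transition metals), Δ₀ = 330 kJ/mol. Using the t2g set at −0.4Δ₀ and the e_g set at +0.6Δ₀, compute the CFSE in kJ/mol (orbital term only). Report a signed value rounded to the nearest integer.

-660

Each acac⁻ contributes -1; 3 × (-1) = -3. With overall charge +0, Ru is in the +3 oxidation state.
Ru is in group 8, so Ru³⁺ is d⁵ (8 − 3 = 5).
Electron filling gives t2g^5 e_g^0.
The orbital stabilization is -2.0Δ₀ = -2.0 × 330 = -660 kJ/mol.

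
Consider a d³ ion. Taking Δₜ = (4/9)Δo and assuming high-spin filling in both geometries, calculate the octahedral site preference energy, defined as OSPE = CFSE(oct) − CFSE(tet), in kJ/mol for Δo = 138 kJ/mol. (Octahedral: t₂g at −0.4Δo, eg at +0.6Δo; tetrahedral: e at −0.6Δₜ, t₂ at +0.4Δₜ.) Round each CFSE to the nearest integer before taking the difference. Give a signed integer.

Octahedral (high-spin): t₂g³ eg⁰, CFSE = 3(−0.4) + 0(+0.6) = -1.2Δo = -1.2 × 138 = -166 kJ/mol.
In a tetrahedral site the filling is e² t₂¹: CFSE(tet) = -0.8Δₜ = -0.8 × (4/9)(138) = -49 kJ/mol.
Subtracting, OSPE = -166 − (-49) = -117 kJ/mol.

-117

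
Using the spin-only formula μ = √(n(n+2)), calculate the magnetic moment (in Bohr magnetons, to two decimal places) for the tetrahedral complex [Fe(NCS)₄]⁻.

5.92 Bohr magnetons

Each NCS⁻ contributes -1; 4 × (-1) = -4. With overall charge -1, Fe is in the +3 oxidation state.
Group 8 minus oxidation state +3 gives a d⁵ configuration for Fe³⁺.
With tetrahedral geometry the complex is necessarily high-spin.
Configuration: e^2 t2^3 → 5 unpaired electrons.
μ(spin-only) = √[5(5+2)] = √35 ≈ 5.92 Bohr magnetons.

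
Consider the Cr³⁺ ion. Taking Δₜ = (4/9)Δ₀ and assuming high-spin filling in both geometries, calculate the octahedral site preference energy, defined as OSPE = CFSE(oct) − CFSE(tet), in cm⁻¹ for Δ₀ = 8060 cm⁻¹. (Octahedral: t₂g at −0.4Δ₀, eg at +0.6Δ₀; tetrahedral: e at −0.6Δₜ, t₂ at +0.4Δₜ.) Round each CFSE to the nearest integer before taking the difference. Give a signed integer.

Group 6 minus oxidation state +3 gives a d³ configuration for Cr³⁺.
In an octahedral site d³ (HS) is t2g^3 e_g^0, giving CFSE(oct) = -1.2Δ₀ = -9672 cm⁻¹.
Tetrahedral: e^2 t2^1, CFSE = 2(−0.6) + 1(+0.4) = -0.8Δₜ = -0.8 × (4/9) × 8060 = -2866 cm⁻¹.
OSPE = -9672 − (-2866) = -6806 cm⁻¹.

-6806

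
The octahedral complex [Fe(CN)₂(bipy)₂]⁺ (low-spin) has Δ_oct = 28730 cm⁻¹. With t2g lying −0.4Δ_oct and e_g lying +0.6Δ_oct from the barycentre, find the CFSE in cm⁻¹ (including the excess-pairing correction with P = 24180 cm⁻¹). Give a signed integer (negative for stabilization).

Ligand charges: 2×(-1) from CN⁻ and 2×(+0) from bipy sum to -2; with overall charge +1, Fe is +3.
Fe sits in group 8; removing 3 electrons leaves Fe³⁺ with 8 − 3 = 5 d electrons.
Configuration: t2g^5 e_g^0.
The orbital stabilization is -2.0Δ_oct = -2.0 × 28730 = -57460 cm⁻¹.
Pairing penalty: 2 pairs vs 0 in the high-spin reference → 2 extra × P = 48360 cm⁻¹.
Net CFSE = -57460 + 48360 = -9100 cm⁻¹.

-9100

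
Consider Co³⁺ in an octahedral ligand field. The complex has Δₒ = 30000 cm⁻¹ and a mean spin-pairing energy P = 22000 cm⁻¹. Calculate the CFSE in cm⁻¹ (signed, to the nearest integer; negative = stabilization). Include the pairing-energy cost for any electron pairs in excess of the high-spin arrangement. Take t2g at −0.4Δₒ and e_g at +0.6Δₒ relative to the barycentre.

-28000

Co sits in group 9; removing 3 electrons leaves Co³⁺ with 9 − 3 = 6 d electrons.
Here Δₒ > P (30000 > 22000), so the low-spin state is favoured.
Filling d⁶ accordingly: t2g^6 e_g^0.
Orbital CFSE = -2.4Δₒ = -2.4 × 30000 = -72000 cm⁻¹.
Excess pairs vs high-spin: 3 − 1 = 2; pairing cost = +44000 cm⁻¹.
Net CFSE = -72000 + 44000 = -28000 cm⁻¹.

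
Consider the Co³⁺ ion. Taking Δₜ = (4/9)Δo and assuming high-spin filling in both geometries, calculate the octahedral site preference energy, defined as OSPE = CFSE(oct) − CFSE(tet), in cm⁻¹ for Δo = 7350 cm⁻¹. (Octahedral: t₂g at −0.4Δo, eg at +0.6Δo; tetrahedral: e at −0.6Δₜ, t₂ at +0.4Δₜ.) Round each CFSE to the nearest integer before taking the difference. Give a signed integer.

-980

Co³⁺: group 9, so d-count = 9 − 3 = 6.
In an octahedral site d⁶ (HS) is t₂g⁴ eg², giving CFSE(oct) = -0.4Δo = -2940 cm⁻¹.
Tetrahedral: e³ t₂³, CFSE = 3(−0.6) + 3(+0.4) = -0.6Δₜ = -0.6 × (4/9) × 7350 = -1960 cm⁻¹.
Subtracting, OSPE = -2940 − (-1960) = -980 cm⁻¹.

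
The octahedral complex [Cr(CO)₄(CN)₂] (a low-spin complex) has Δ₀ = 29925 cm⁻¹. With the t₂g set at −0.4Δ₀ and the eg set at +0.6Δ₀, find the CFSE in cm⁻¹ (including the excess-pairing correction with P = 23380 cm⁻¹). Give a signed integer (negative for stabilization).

Ligand charges: 4×(+0) from CO and 2×(-1) from CN⁻ sum to -2; with overall charge +0, Cr is +2.
Cr sits in group 6; removing 2 electrons leaves Cr²⁺ with 6 − 2 = 4 d electrons.
The d⁴ electrons fill as t₂g⁴ eg⁰.
The orbital stabilization is -1.6Δ₀ = -1.6 × 29925 = -47880 cm⁻¹.
High-spin d⁴ would be t₂g³ eg¹ with 0 pairs; low-spin has 1, so 1 excess pair costs +1P = +23380 cm⁻¹.
Overall CFSE = -47880 + 23380 = -24500 cm⁻¹.

-24500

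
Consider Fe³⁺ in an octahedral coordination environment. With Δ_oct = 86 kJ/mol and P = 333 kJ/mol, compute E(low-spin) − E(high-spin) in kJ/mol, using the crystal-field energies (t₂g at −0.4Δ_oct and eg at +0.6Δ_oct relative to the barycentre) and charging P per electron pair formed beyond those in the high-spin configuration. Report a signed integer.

494

Fe³⁺: group 8, so d-count = 8 − 3 = 5.
High-spin d⁵ fills as t₂g³ eg² with CFSE 3(−0.4) + 2(+0.6) = 0.0Δ_oct = 0 kJ/mol.
Low-spin: t₂g⁵ eg⁰, orbital CFSE = -2.0Δ_oct = -172 kJ/mol; plus 2 excess pairs × P = +666 kJ/mol; total 494 kJ/mol.
The difference is 494 − (0) = 494 kJ/mol, so high-spin lies lower.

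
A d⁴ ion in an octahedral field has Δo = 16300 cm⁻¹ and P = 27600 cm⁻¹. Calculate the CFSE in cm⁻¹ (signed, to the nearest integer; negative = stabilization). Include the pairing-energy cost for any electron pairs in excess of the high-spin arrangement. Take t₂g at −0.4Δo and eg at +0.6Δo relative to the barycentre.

-9780

Since Δo = 16300 cm⁻¹ < P = 27600 cm⁻¹, the complex adopts the high-spin configuration.
Filling d⁴ accordingly: t₂g³ eg¹.
Orbital CFSE = -0.6Δo = -0.6 × 16300 = -9780 cm⁻¹.
High-spin has no excess pairs, so no pairing correction applies.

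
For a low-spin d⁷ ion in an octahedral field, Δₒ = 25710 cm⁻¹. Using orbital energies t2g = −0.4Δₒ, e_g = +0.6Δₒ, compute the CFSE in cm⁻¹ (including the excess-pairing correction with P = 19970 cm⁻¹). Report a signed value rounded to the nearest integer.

-26308

Configuration: t2g^6 e_g^1.
CFSE(orbital) = 6×(-0.4Δₒ) + 1×(0.6Δₒ) = -1.8Δₒ; with Δₒ = 25710 cm⁻¹ that is -46278 cm⁻¹.
Pairing penalty: 3 pairs vs 2 in the high-spin reference → 1 extra × P = 19970 cm⁻¹.
Combining: -46278 + 19970 = -26308 cm⁻¹.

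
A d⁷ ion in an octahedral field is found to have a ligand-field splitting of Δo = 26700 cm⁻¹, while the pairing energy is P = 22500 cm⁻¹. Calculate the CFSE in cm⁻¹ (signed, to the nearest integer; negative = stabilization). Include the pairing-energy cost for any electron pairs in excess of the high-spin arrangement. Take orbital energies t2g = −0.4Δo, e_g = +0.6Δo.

-25560

Δo > P, so pairing is preferred: the ground state is low-spin.
Filling d⁷ accordingly: t2g^6 e_g^1.
Orbital CFSE = -1.8Δo = -1.8 × 26700 = -48060 cm⁻¹.
Excess pairs vs high-spin: 3 − 2 = 1; pairing cost = +22500 cm⁻¹.
Net CFSE = -48060 + 22500 = -25560 cm⁻¹.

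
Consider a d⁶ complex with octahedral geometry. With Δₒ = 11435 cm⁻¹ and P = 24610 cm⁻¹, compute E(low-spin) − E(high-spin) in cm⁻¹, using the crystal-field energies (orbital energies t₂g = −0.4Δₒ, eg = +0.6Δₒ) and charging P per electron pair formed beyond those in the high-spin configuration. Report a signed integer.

High-spin: t₂g⁴ eg², CFSE = -0.4Δₒ = -4574 cm⁻¹.
Low-spin: t₂g⁶ eg⁰, orbital CFSE = -2.4Δₒ = -27444 cm⁻¹; plus 2 excess pairs × P = +49220 cm⁻¹; total 21776 cm⁻¹.
The difference is 21776 − (-4574) = 26350 cm⁻¹, so high-spin lies lower.

26350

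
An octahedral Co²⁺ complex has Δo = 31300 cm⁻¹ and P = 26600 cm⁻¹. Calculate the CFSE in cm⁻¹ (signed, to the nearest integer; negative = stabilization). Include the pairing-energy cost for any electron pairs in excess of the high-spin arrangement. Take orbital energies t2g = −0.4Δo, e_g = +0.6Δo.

Co²⁺: group 9, so d-count = 9 − 2 = 7.
Δo > P, so pairing is preferred: the ground state is low-spin.
Filling d⁷ accordingly: t2g^6 e_g^1.
Orbital CFSE = -1.8Δo = -1.8 × 31300 = -56340 cm⁻¹.
Excess pairs vs high-spin: 3 − 2 = 1; pairing cost = +26600 cm⁻¹.
Net CFSE = -56340 + 26600 = -29740 cm⁻¹.

-29740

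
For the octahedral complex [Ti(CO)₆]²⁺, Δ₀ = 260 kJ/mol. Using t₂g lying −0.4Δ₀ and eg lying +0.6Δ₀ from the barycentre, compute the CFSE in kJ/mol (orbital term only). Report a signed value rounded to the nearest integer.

CO is neutral, so the +2 overall charge sits on Ti: oxidation state +2.
Group 4 minus oxidation state +2 gives a d² configuration for Ti²⁺.
Configuration: t₂g² eg⁰.
CFSE(orbital) = 2×(-0.4Δ₀) + 0×(0.6Δ₀) = -0.8Δ₀; with Δ₀ = 260 kJ/mol that is -208 kJ/mol.

-208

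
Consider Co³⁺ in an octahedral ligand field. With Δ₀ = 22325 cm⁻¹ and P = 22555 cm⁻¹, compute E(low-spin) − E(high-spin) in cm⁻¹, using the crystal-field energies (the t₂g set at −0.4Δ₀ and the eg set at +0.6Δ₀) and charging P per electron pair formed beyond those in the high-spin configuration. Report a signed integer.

460

Co is in group 9, so Co³⁺ is d⁶ (9 − 3 = 6).
In the high-spin limit (t₂g⁴ eg²) the orbital term is -0.4Δ₀ = -8930 cm⁻¹, with no excess pairing.
Low-spin: t₂g⁶ eg⁰, orbital CFSE = -2.4Δ₀ = -53580 cm⁻¹; plus 2 excess pairs × P = +45110 cm⁻¹; total -8470 cm⁻¹.
Thus E(LS) − E(HS) = 460 cm⁻¹.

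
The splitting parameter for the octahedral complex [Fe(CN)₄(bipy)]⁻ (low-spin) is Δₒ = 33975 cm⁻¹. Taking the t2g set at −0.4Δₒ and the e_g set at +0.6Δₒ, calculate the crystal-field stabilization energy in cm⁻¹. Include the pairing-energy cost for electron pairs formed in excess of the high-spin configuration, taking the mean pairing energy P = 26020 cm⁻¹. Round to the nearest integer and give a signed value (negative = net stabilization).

-15910

Ligand charges: 4×(-1) from CN⁻ and 1×(+0) from bipy sum to -4; with overall charge -1, Fe is +3.
Group 8 minus oxidation state +3 gives a d⁵ configuration for Fe³⁺.
The d⁵ electrons fill as t2g^5 e_g^0.
CFSE(orbital) = 5×(-0.4Δₒ) + 0×(0.6Δₒ) = -2.0Δₒ; with Δₒ = 33975 cm⁻¹ that is -67950 cm⁻¹.
Relative to high-spin t2g^3 e_g^2 (0 paired), the low-spin configuration has 2 additional pairs, contributing +2 × 26020 = +52040 cm⁻¹.
Overall CFSE = -67950 + 52040 = -15910 cm⁻¹.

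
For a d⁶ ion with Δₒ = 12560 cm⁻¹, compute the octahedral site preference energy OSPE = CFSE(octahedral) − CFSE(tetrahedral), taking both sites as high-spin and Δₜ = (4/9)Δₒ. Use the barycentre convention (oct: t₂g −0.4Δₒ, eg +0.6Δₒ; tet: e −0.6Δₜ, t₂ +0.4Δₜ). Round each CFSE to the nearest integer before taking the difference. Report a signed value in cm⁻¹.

-1675

In an octahedral site d⁶ (HS) is t₂g⁴ eg², giving CFSE(oct) = -0.4Δₒ = -5024 cm⁻¹.
In a tetrahedral site the filling is e³ t₂³: CFSE(tet) = -0.6Δₜ = -0.6 × (4/9)(12560) = -3349 cm⁻¹.
Subtracting, OSPE = -5024 − (-3349) = -1675 cm⁻¹.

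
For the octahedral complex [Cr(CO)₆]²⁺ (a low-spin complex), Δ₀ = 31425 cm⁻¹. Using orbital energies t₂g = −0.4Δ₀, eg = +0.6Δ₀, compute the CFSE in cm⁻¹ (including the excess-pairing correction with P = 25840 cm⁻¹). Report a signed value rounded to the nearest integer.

CO is neutral, so the +2 overall charge sits on Cr: oxidation state +2.
Cr is in group 6, so Cr²⁺ is d⁴ (6 − 2 = 4).
The d⁴ electrons fill as t₂g⁴ eg⁰.
The orbital stabilization is -1.6Δ₀ = -1.6 × 31425 = -50280 cm⁻¹.
Relative to high-spin t₂g³ eg¹ (0 paired), the low-spin configuration has 1 additional pair, contributing +1 × 25840 = +25840 cm⁻¹.
Net CFSE = -50280 + 25840 = -24440 cm⁻¹.

-24440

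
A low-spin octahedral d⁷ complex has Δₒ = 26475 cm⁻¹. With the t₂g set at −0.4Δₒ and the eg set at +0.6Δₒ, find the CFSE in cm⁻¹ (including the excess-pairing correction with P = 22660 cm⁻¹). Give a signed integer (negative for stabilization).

-24995

Configuration: t₂g⁶ eg¹.
The orbital stabilization is -1.8Δₒ = -1.8 × 26475 = -47655 cm⁻¹.
High-spin d⁷ would be t₂g⁵ eg² with 2 pairs; low-spin has 3, so 1 excess pair costs +1P = +22660 cm⁻¹.
Net CFSE = -47655 + 22660 = -24995 cm⁻¹.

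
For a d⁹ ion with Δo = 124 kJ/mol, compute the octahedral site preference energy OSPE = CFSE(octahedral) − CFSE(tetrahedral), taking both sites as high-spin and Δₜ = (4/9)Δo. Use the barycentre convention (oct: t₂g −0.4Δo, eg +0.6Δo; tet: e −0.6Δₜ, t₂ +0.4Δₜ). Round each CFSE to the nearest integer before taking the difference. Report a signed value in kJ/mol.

-52

In an octahedral site d⁹ (HS) is t₂g⁶ eg³, giving CFSE(oct) = -0.6Δo = -74 kJ/mol.
In a tetrahedral site the filling is e⁴ t₂⁵: CFSE(tet) = -0.4Δₜ = -0.4 × (4/9)(124) = -22 kJ/mol.
OSPE = CFSE(oct) − CFSE(tet) = -74 − (-22) = -52 kJ/mol.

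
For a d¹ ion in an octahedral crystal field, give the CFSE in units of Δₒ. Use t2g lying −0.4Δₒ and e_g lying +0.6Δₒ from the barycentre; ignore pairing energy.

For octahedral d¹ the high- and low-spin configurations coincide.
Configuration: t2g^1 e_g^0.
CFSE = 1(-0.4Δₒ) + 0(0.6Δₒ) = -0.4Δₒ + 0.0Δₒ = -0.4Δₒ.

-0.4 Δₒ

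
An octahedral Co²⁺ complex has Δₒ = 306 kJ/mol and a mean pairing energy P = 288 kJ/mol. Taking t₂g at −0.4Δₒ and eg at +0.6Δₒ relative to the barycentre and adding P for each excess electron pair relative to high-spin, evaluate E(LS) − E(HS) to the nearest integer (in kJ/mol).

Co is in group 9, so Co²⁺ is d⁷ (9 − 2 = 7).
High-spin d⁷ fills as t₂g⁵ eg² with CFSE 5(−0.4) + 2(+0.6) = -0.8Δₒ = -245 kJ/mol.
Low-spin: t₂g⁶ eg¹, orbital CFSE = -1.8Δₒ = -551 kJ/mol; plus 1 excess pair × P = +288 kJ/mol; total -263 kJ/mol.
Thus E(LS) − E(HS) = -18 kJ/mol.

-18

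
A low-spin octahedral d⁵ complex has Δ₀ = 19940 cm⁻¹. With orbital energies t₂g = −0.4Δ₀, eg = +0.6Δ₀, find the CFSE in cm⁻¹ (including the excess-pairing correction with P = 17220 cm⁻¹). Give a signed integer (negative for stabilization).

Configuration: t₂g⁵ eg⁰.
CFSE(orbital) = 5×(-0.4Δ₀) + 0×(0.6Δ₀) = -2.0Δ₀; with Δ₀ = 19940 cm⁻¹ that is -39880 cm⁻¹.
Pairing penalty: 2 pairs vs 0 in the high-spin reference → 2 extra × P = 34440 cm⁻¹.
Combining: -39880 + 34440 = -5440 cm⁻¹.

-5440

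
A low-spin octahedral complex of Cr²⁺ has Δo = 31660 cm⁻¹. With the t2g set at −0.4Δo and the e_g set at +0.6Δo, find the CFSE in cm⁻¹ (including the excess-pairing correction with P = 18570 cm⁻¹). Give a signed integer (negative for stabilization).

-32086

Cr sits in group 6; removing 2 electrons leaves Cr²⁺ with 6 − 2 = 4 d electrons.
The d⁴ electrons fill as t2g^4 e_g^0.
The orbital stabilization is -1.6Δo = -1.6 × 31660 = -50656 cm⁻¹.
Relative to high-spin t2g^3 e_g^1 (0 paired), the low-spin configuration has 1 additional pair, contributing +1 × 18570 = +18570 cm⁻¹.
Combining: -50656 + 18570 = -32086 cm⁻¹.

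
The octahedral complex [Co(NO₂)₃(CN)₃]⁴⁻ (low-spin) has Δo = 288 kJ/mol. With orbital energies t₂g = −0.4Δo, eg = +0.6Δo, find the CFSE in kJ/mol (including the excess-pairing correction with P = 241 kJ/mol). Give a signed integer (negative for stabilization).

Ligand charges: 3×(-1) from NO₂⁻ and 3×(-1) from CN⁻ sum to -6; with overall charge -4, Co is +2.
Group 9 minus oxidation state +2 gives a d⁷ configuration for Co²⁺.
Electron filling gives t₂g⁶ eg¹.
The orbital stabilization is -1.8Δo = -1.8 × 288 = -518 kJ/mol.
High-spin d⁷ would be t₂g⁵ eg² with 2 pairs; low-spin has 3, so 1 excess pair costs +1P = +241 kJ/mol.
Net CFSE = -518 + 241 = -277 kJ/mol.

-277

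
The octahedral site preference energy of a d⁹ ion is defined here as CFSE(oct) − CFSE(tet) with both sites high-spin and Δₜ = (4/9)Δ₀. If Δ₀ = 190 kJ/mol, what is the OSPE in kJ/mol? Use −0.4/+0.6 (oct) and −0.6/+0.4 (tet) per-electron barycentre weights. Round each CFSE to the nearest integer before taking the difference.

Octahedral (high-spin): t2g^6 e_g^3, CFSE = 6(−0.4) + 3(+0.6) = -0.6Δ₀ = -0.6 × 190 = -114 kJ/mol.
In a tetrahedral site the filling is e^4 t2^5: CFSE(tet) = -0.4Δₜ = -0.4 × (4/9)(190) = -34 kJ/mol.
OSPE = CFSE(oct) − CFSE(tet) = -114 − (-34) = -80 kJ/mol.

-80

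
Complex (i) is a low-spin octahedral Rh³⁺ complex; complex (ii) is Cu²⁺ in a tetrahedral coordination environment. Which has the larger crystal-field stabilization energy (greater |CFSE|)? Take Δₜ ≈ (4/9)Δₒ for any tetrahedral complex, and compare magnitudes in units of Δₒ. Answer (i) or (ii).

(i)

(i): Rh³⁺: group 9, so d-count = 9 − 3 = 6; t2g^6 e_g^0, CFSE = -2.4Δₒ.
(ii): Cu is in group 11, so Cu²⁺ is d⁹ (11 − 2 = 9); With tetrahedral geometry the complex is necessarily high-spin; e⁴ t₂⁵, CFSE = -0.4Δₜ ≈ -0.18Δₒ.
So (i) has the larger |CFSE|.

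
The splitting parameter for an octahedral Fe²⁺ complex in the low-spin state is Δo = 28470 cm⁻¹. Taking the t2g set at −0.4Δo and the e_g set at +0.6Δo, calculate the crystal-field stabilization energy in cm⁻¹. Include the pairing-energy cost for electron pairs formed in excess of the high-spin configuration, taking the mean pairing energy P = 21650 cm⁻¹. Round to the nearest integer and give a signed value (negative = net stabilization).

-25028

Fe sits in group 8; removing 2 electrons leaves Fe²⁺ with 8 − 2 = 6 d electrons.
Configuration: t2g^6 e_g^0.
Orbital CFSE = 6(-0.4) + 0(0.6) = -2.4Δo = -2.4 × 28470 = -68328 cm⁻¹.
Pairing penalty: 3 pairs vs 1 in the high-spin reference → 2 extra × P = 43300 cm⁻¹.
Net CFSE = -68328 + 43300 = -25028 cm⁻¹.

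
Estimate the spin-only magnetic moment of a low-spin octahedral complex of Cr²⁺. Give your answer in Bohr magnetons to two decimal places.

2.83 Bohr magnetons

Cr²⁺: group 6, so d-count = 6 − 2 = 4.
Configuration: t2g^4 e_g^0 → 2 unpaired electrons.
μ(spin-only) = √[2(2+2)] = √8 ≈ 2.83 Bohr magnetons.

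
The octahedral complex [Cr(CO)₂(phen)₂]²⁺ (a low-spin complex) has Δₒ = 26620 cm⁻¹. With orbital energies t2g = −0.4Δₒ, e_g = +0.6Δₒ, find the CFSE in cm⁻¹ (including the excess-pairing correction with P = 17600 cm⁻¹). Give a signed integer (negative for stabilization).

-24992

Ligand charges: 2×(+0) from CO and 2×(+0) from phen sum to +0; with overall charge +2, Cr is +2.
Group 6 minus oxidation state +2 gives a d⁴ configuration for Cr²⁺.
Electron filling gives t2g^4 e_g^0.
CFSE(orbital) = 4×(-0.4Δₒ) + 0×(0.6Δₒ) = -1.6Δₒ; with Δₒ = 26620 cm⁻¹ that is -42592 cm⁻¹.
High-spin d⁴ would be t2g^3 e_g^1 with 0 pairs; low-spin has 1, so 1 excess pair costs +1P = +17600 cm⁻¹.
Net CFSE = -42592 + 17600 = -24992 cm⁻¹.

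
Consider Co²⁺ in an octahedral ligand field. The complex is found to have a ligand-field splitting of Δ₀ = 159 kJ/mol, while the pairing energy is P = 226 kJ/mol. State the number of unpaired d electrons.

3

Co is in group 9, so Co²⁺ is d⁷ (9 − 2 = 7).
With Δ₀ < P the complex is high-spin.
Configuration: t2g^5 e_g^2.
Unpaired electrons: 3.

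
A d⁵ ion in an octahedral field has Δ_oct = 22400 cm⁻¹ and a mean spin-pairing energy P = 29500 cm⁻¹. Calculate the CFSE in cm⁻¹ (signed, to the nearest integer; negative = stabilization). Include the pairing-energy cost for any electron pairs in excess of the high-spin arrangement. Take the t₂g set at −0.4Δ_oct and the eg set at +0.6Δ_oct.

Since Δ_oct = 22400 cm⁻¹ < P = 29500 cm⁻¹, the complex adopts the high-spin configuration.
Filling d⁵ accordingly: t₂g³ eg².
Orbital CFSE = 0.0Δ_oct = 0.0 × 22400 = 0 cm⁻¹.
High-spin has no excess pairs, so no pairing correction applies.

0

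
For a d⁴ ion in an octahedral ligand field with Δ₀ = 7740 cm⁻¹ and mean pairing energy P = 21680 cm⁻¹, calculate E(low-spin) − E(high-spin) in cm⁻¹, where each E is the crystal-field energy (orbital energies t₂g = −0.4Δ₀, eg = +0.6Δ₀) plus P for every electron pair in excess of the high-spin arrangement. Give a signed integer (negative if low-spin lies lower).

13940

High-spin: t₂g³ eg¹, CFSE = -0.6Δ₀ = -4644 cm⁻¹.
For low-spin the configuration is t₂g⁴ eg⁰: orbital energy -1.6 × 7740 = -12384 cm⁻¹, and 1 additional pair relative to high-spin adds 21680 cm⁻¹, giving 9296 cm⁻¹.
Thus E(LS) − E(HS) = 13940 cm⁻¹.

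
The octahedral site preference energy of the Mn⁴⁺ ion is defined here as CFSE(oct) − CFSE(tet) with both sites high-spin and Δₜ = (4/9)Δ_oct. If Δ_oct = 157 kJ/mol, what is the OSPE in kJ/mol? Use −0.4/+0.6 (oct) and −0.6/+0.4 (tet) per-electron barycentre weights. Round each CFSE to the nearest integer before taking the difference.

-132

Group 7 minus oxidation state +4 gives a d³ configuration for Mn⁴⁺.
In an octahedral site d³ (HS) is t2g^3 e_g^0, giving CFSE(oct) = -1.2Δ_oct = -188 kJ/mol.
In a tetrahedral site the filling is e^2 t2^1: CFSE(tet) = -0.8Δₜ = -0.8 × (4/9)(157) = -56 kJ/mol.
OSPE = CFSE(oct) − CFSE(tet) = -188 − (-56) = -132 kJ/mol.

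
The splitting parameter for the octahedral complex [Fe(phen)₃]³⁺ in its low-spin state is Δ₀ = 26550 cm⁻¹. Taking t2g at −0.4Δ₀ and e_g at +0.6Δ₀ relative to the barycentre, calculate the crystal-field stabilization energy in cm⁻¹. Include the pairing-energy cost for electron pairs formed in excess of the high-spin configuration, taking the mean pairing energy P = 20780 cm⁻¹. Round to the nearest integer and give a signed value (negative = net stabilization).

phen is neutral, so the +3 overall charge sits on Fe: oxidation state +3.
Fe³⁺: group 8, so d-count = 8 − 3 = 5.
Electron filling gives t2g^5 e_g^0.
CFSE(orbital) = 5×(-0.4Δ₀) + 0×(0.6Δ₀) = -2.0Δ₀; with Δ₀ = 26550 cm⁻¹ that is -53100 cm⁻¹.
High-spin d⁵ would be t2g^3 e_g^2 with 0 pairs; low-spin has 2, so 2 excess pairs cost +2P = +41560 cm⁻¹.
Overall CFSE = -53100 + 41560 = -11540 cm⁻¹.

-11540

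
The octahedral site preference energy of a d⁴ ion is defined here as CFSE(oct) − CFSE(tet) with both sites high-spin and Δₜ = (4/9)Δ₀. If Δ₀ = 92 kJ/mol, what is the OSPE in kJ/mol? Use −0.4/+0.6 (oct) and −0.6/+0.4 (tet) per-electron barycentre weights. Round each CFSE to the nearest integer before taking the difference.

-39

Octahedral high-spin t₂g³ eg¹: CFSE = -0.6 × 92 = -55 kJ/mol.
In a tetrahedral site the filling is e² t₂²: CFSE(tet) = -0.4Δₜ = -0.4 × (4/9)(92) = -16 kJ/mol.
OSPE = CFSE(oct) − CFSE(tet) = -55 − (-16) = -39 kJ/mol.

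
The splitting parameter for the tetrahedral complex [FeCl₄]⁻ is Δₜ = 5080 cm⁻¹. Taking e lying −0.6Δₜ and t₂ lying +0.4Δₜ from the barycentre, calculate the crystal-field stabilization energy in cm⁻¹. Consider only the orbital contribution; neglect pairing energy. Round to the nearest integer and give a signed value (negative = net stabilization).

Each Cl⁻ contributes -1; 4 × (-1) = -4. With overall charge -1, Fe is in the +3 oxidation state.
Fe sits in group 8; removing 3 electrons leaves Fe³⁺ with 8 − 3 = 5 d electrons.
Tetrahedral splitting is small, so the complex is high-spin.
The d⁵ electrons fill as e² t₂³.
CFSE(orbital) = 2×(-0.6Δₜ) + 3×(0.4Δₜ) = 0.0Δₜ; with Δₜ = 5080 cm⁻¹ that is 0 cm⁻¹.

0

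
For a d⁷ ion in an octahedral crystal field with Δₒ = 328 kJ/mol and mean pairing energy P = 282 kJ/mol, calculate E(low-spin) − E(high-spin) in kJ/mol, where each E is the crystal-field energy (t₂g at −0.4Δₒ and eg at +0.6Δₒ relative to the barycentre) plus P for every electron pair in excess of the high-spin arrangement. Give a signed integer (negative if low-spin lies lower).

High-spin d⁷ fills as t₂g⁵ eg² with CFSE 5(−0.4) + 2(+0.6) = -0.8Δₒ = -262 kJ/mol.
For low-spin the configuration is t₂g⁶ eg¹: orbital energy -1.8 × 328 = -590 kJ/mol, and 1 additional pair relative to high-spin adds 282 kJ/mol, giving -308 kJ/mol.
E(LS) − E(HS) = -308 − (-262) = -46 kJ/mol.

-46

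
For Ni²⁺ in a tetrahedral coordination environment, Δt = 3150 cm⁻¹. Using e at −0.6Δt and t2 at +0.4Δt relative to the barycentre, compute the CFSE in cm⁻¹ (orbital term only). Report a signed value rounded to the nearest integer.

Ni²⁺: group 10, so d-count = 10 − 2 = 8.
Tetrahedral splitting is small, so the complex is high-spin.
Configuration: e^4 t2^4.
CFSE(orbital) = 4×(-0.6Δt) + 4×(0.4Δt) = -0.8Δt; with Δt = 3150 cm⁻¹ that is -2520 cm⁻¹.

-2520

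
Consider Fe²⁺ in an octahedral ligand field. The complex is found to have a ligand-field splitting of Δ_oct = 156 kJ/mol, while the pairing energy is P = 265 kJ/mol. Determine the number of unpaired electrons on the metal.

Fe is in group 8, so Fe²⁺ is d⁶ (8 − 2 = 6).
Since Δ_oct = 156 kJ/mol < P = 265 kJ/mol, the complex adopts the high-spin configuration.
That gives t₂g⁴ eg².
Unpaired electrons: 4.

4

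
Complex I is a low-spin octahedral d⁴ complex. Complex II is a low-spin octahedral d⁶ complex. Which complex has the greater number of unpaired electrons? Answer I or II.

I

I: t2g^4 e_g^0 → 2 unpaired.
II: t2g^6 e_g^0 → 0 unpaired.
So I has more unpaired electrons.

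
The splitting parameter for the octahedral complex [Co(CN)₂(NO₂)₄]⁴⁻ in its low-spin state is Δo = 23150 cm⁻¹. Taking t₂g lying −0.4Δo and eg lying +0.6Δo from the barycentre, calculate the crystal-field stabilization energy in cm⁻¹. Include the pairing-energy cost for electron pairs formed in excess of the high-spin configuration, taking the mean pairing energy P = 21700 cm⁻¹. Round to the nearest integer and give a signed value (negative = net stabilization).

-19970

Ligand charges: 2×(-1) from CN⁻ and 4×(-1) from NO₂⁻ sum to -6; with overall charge -4, Co is +2.
Co is in group 9, so Co²⁺ is d⁷ (9 − 2 = 7).
Electron filling gives t₂g⁶ eg¹.
Orbital CFSE = 6(-0.4) + 1(0.6) = -1.8Δo = -1.8 × 23150 = -41670 cm⁻¹.
Relative to high-spin t₂g⁵ eg² (2 paired), the low-spin configuration has 1 additional pair, contributing +1 × 21700 = +21700 cm⁻¹.
Net CFSE = -41670 + 21700 = -19970 cm⁻¹.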